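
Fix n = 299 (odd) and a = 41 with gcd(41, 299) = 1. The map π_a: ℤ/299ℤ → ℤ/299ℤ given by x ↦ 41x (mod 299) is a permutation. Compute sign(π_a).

-1

Trace 146: π^k(146) = [146, 6, 246, 219, 9, 70, 179] for k=0..6.
6 cycles of lengths [132, 132, 12, 11, 11, 1].
sign(π) = (−1)^{n − #cycles} = (−1)^{299−6} = (−1)^293 = -1.
Via Zolotarev, sign(π_{41}) = (41|299) = -1.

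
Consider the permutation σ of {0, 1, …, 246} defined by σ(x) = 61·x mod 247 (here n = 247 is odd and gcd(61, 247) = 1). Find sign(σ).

+1

Start at x=61: 61 → 16 → 235 → 9 → 55 → 144 → 139 → … (one orbit).
Cycle type of π: 9×26 + 3×4 + 1; total 31 cycles.
247 − 31 = 216 transpositions; sign(π) = (−1)^216 = +1.
Zolotarev: (61|247) = +1, matching the cycle-count sign.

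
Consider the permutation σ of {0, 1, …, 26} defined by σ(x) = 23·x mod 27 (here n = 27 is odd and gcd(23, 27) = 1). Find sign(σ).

-1

Orbit of 17 under x↦23x: [17, 13, 2, 19, 5, 7, 26]… (length divides ord_27(23)).
The orbit structure of x ↦ 23x mod 27: 4 orbits of sizes [18, 6, 2, 1].
4 cycles on 27: each ℓ→(−1)^(ℓ−1), product (−1)^23 = -1.
Zolotarev: (23|27) = -1, matching the cycle-count sign.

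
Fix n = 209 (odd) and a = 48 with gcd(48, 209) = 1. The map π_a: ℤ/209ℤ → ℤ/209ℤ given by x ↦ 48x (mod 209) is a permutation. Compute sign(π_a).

-1

Trace 86: π^k(86) = [86, 157, 12, 158, 60, 163, 91] for k=0..6.
Cycle type of π: 90×2 + 18 + 5×2 + 1; total 6 cycles.
209 − 6 = 203 transpositions; sign(π) = (−1)^203 = -1.
Via Zolotarev, sign(π_{48}) = (48|209) = -1.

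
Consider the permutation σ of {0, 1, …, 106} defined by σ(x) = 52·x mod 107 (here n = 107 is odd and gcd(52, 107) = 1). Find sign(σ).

Orbit of 10 under x↦52x: [10, 92, 76, 100, 64, 11, 37]… (length divides ord_107(52)).
Cycle lengths of π_52 on ℤ/107ℤ: [53, 53, 1]; 3 cycles in total.
sign(π) = (−1)^{n − #cycles} = (−1)^{107−3} = (−1)^104 = +1.
(52|107)_J = +1 (Zolotarev's lemma cross-check).

+1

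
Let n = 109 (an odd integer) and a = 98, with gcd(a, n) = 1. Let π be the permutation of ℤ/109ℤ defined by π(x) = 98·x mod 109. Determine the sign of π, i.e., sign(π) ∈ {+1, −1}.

Orbit of 47 under x↦98x: [47, 28, 19, 9, 10, 108, 11]… (length divides ord_109(98)).
π_98 has 2 disjoint cycles with lengths [108, 1] on {0,…,108}.
sign(π) = (−1)^{n − #cycles} = (−1)^{109−2} = (−1)^107 = -1.
The Jacobi symbol (98|109) = -1 (Zolotarev) agrees.

-1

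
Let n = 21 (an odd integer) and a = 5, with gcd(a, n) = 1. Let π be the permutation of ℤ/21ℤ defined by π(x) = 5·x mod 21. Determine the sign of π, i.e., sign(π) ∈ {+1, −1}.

Start at x=17: 17 → 1 → 5 → 4 → 20 → 16 → 17 (one orbit).
Cycle lengths of π_5 on ℤ/21ℤ: [6, 6, 6, 2, 1]; 5 cycles in total.
5 cycles on 21: each ℓ→(−1)^(ℓ−1), product (−1)^16 = +1.
(5|21)_J = +1 (Zolotarev's lemma cross-check).

+1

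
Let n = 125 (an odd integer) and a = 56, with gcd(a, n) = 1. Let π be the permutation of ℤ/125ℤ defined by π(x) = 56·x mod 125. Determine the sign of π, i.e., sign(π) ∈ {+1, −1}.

+1

Orbit of 116 under x↦56x: [116, 121, 26, 81, 36, 16, 21]… (length divides ord_125(56)).
Cycle lengths of π_56 on ℤ/125ℤ: [25, 25, 25, 25, 5, 5, 5, 5, 1, 1, 1, 1, 1]; 13 cycles in total.
125 − 13 = 112 transpositions; sign(π) = (−1)^112 = +1.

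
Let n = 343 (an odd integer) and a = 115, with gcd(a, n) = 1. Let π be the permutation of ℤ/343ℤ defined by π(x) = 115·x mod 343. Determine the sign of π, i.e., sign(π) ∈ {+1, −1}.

-1

Trace 82: π^k(82) = [82, 169, 227, 37, 139, 207, 138] for k=0..6.
Cycle type of π: 294 + 42 + 6 + 1; total 4 cycles.
Σ(ℓ_i−1) = 343−4 = 339; sign = (−1)^339 = -1.
Check: (115/343) = -1 by Zolotarev.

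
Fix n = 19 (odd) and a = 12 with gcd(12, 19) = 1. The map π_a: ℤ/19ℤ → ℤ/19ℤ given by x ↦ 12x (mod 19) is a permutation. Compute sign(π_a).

Start at x=12: 12 → 11 → 18 → 7 → 8 → 1 → 12 (one orbit).
The orbit structure of x ↦ 12x mod 19: 4 orbits of sizes [6, 6, 6, 1].
sign(π) = (−1)^{n − #cycles} = (−1)^{19−4} = (−1)^15 = -1.
Via Zolotarev, sign(π_{12}) = (12|19) = -1.

-1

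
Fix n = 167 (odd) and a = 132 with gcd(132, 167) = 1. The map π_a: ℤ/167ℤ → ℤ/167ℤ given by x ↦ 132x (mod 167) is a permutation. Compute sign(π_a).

+1

Orbit of 33 under x↦132x: [33, 14, 11, 116, 115, 150, 94]… (length divides ord_167(132)).
The orbit structure of x ↦ 132x mod 167: 3 orbits of sizes [83, 83, 1].
With 3 cycles on 167 points, sign = (−1)^{167−3} = +1.
Via Zolotarev, sign(π_{132}) = (132|167) = +1.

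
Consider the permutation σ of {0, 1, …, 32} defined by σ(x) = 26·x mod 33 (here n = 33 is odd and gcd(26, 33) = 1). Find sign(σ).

-1

Start at x=25: 25 → 23 → 4 → 5 → 31 → 14 → 1 → … (one orbit).
π_26 has 6 disjoint cycles with lengths [10, 10, 5, 5, 2, 1] on {0,…,32}.
With 6 cycles on 33 points, sign = (−1)^{33−6} = -1.
Zolotarev: (26|33) = -1, matching the cycle-count sign.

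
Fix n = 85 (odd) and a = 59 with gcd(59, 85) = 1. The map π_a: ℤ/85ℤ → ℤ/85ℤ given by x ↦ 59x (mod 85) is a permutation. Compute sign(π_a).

Orbit of 21 under x↦59x: [21, 49, 1, 59, 81, 19, 16]… (length divides ord_85(59)).
π_59 has 13 disjoint cycles with lengths [8, 8, 8, 8, 8, 8, 8, 8, 8, 8, 2, 2, 1] on {0,…,84}.
With 13 cycles on 85 points, sign = (−1)^{85−13} = +1.

+1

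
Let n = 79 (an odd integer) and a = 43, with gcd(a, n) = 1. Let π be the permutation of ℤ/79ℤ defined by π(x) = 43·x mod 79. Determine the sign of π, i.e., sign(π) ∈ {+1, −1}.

Trace 20: π^k(20) = [20, 70, 8, 28, 19, 27, 55] for k=0..6.
Decompose π into cycles: lengths [78, 1] (2 cycles, including the fixed point 0).
sign(π) = (−1)^{n − #cycles} = (−1)^{79−2} = (−1)^77 = -1.
(43|79)_J = -1 (Zolotarev's lemma cross-check).

-1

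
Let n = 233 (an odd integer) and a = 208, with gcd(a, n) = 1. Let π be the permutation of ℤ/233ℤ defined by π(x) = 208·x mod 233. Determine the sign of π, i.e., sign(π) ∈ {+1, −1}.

+1

Trace 31: π^k(31) = [31, 157, 36, 32, 132, 195, 18] for k=0..6.
Decompose π into cycles: lengths [116, 116, 1] (3 cycles, including the fixed point 0).
3 cycles on 233: each ℓ→(−1)^(ℓ−1), product (−1)^230 = +1.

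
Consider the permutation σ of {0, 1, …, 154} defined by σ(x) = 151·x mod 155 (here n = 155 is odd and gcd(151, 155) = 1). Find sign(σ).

-1

Orbit of 91 under x↦151x: [91, 101, 61, 66, 46, 126, 116]… (length divides ord_155(151)).
Cycle lengths of π_151 on ℤ/155ℤ: [10, 10, 10, 10, 10, 10, 10, 10, 10, 10, 10, 10, 10, 10, 10, 1, 1, 1, 1, 1]; 20 cycles in total.
155 − 20 = 135 transpositions; sign(π) = (−1)^135 = -1.
(151|155)_J = -1 (Zolotarev's lemma cross-check).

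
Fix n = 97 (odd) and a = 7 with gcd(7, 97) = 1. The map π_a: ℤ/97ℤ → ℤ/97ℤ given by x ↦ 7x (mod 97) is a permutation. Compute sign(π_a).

-1

Orbit of 90 under x↦7x: [90, 48, 45, 24, 71, 12, 84]… (length divides ord_97(7)).
Cycle type of π: 96 + 1; total 2 cycles.
n − c = 97 − 2 = 95; sign = (−1)^95 = -1.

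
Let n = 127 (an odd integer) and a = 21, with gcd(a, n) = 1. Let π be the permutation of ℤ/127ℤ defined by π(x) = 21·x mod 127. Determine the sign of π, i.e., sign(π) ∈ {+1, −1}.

Orbit of 100 under x↦21x: [100, 68, 31, 16, 82, 71, 94]… (length divides ord_127(21)).
Decompose π into cycles: lengths [63, 63, 1] (3 cycles, including the fixed point 0).
3 cycles on 127: each ℓ→(−1)^(ℓ−1), product (−1)^124 = +1.
(21|127)_J = +1 (Zolotarev's lemma cross-check).

+1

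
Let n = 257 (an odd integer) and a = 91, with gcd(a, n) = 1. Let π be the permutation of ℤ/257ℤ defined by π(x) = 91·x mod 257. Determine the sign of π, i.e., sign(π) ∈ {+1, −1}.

Trace 117: π^k(117) = [117, 110, 244, 102, 30, 160, 168] for k=0..6.
Cycle type of π: 256 + 1; total 2 cycles.
With 2 cycles on 257 points, sign = (−1)^{257−2} = -1.
Zolotarev: (91|257) = -1, matching the cycle-count sign.

-1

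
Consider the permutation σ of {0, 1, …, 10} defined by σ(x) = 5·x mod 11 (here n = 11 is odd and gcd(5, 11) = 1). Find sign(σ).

+1

Orbit of 9 under x↦5x: [9, 1, 5, 3, 4]… (length divides ord_11(5)).
Cycle lengths of π_5 on ℤ/11ℤ: [5, 5, 1]; 3 cycles in total.
sign(π) = (−1)^{n − #cycles} = (−1)^{11−3} = (−1)^8 = +1.
Zolotarev: (5|11) = +1, matching the cycle-count sign.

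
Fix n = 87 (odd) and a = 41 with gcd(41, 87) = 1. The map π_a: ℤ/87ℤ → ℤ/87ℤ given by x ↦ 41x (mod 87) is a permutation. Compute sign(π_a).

Start at x=28: 28 → 17 → 1 → 41 → 28 (one orbit).
23 cycles of lengths [4, 4, 4, 4, 4, 4, 4, 4, 4, 4, 4, 4, 4, 4, 4, 4, 4, 4, 4, 4, 4, 2, 1].
With 23 cycles on 87 points, sign = (−1)^{87−23} = +1.
Zolotarev: (41|87) = +1, matching the cycle-count sign.

+1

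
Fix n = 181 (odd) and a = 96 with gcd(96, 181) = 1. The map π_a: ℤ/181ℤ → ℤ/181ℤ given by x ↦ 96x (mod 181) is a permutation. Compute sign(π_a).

Trace 140: π^k(140) = [140, 46, 72, 34, 6, 33, 91] for k=0..6.
π_96 has 2 disjoint cycles with lengths [180, 1] on {0,…,180}.
With 2 cycles on 181 points, sign = (−1)^{181−2} = -1.
Via Zolotarev, sign(π_{96}) = (96|181) = -1.

-1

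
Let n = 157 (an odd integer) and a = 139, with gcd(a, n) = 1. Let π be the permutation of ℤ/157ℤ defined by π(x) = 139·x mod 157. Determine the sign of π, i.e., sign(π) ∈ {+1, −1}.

Trace 5: π^k(5) = [5, 67, 50, 42, 29, 106, 133] for k=0..6.
π_139 has 2 disjoint cycles with lengths [156, 1] on {0,…,156}.
sign(π) = (−1)^{n − #cycles} = (−1)^{157−2} = (−1)^155 = -1.
Zolotarev: (139|157) = -1, matching the cycle-count sign.

-1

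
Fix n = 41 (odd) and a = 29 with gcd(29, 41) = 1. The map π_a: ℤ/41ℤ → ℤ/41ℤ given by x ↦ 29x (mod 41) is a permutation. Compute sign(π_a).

-1

Trace 14: π^k(14) = [14, 37, 7, 39, 24, 40, 12] for k=0..6.
Cycle type of π: 40 + 1; total 2 cycles.
sign(π) = (−1)^{n − #cycles} = (−1)^{41−2} = (−1)^39 = -1.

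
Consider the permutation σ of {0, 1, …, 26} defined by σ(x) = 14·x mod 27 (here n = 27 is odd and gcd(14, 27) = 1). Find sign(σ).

Trace 2: π^k(2) = [2, 1, 14, 7, 17, 22, 11] for k=0..6.
Cycle lengths of π_14 on ℤ/27ℤ: [18, 6, 2, 1]; 4 cycles in total.
With 4 cycles on 27 points, sign = (−1)^{27−4} = -1.

-1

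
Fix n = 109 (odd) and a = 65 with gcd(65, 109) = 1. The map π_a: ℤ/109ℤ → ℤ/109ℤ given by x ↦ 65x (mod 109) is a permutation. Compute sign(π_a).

-1

Start at x=65: 65 → 83 → 54 → 22 → 13 → 82 → 98 → … (one orbit).
Cycle lengths of π_65 on ℤ/109ℤ: [108, 1]; 2 cycles in total.
Σ(ℓ_i−1) = 109−2 = 107; sign = (−1)^107 = -1.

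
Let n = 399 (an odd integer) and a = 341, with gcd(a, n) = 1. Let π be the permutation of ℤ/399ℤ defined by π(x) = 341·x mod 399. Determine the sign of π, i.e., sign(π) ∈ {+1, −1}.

Start at x=58: 58 → 227 → 1 → 341 → 172 → 398 → 58 (one orbit).
The orbit structure of x ↦ 341x mod 399: 86 orbits of sizes [6, 6, 6, 6, 6, 6, 6, 6, 6, 6, 6, 6, 6, 6, 6, 6, 6, 6, 6, 6, 6, 6, 6, 6, 6, 6, 6, 6, 6, 6, 6, 6, 6, 6, 6, 6, 6, 6, 6, 6, 6, 6, 6, 6, 6, 6, 6, 6, 6, 6, 6, 6, 6, 6, 6, 6, 6, 2, 2, 2, 2, 2, 2, 2, 2, 2, 2, 2, 2, 2, 2, 2, 2, 2, 2, 2, 2, 2, 2, 2, 2, 2, 2, 2, 2, 1].
399 − 86 = 313 transpositions; sign(π) = (−1)^313 = -1.

-1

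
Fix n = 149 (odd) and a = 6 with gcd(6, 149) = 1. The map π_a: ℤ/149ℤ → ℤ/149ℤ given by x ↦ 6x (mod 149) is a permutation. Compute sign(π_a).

Orbit of 81 under x↦6x: [81, 39, 85, 63, 80, 33, 49]… (length divides ord_149(6)).
Decompose π into cycles: lengths [37, 37, 37, 37, 1] (5 cycles, including the fixed point 0).
5 cycles on 149: each ℓ→(−1)^(ℓ−1), product (−1)^144 = +1.

+1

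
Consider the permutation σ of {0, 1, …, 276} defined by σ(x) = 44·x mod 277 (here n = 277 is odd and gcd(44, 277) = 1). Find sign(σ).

Start at x=158: 158 → 27 → 80 → 196 → 37 → 243 → 166 → … (one orbit).
2 cycles of lengths [276, 1].
2 cycles on 277: each ℓ→(−1)^(ℓ−1), product (−1)^275 = -1.

-1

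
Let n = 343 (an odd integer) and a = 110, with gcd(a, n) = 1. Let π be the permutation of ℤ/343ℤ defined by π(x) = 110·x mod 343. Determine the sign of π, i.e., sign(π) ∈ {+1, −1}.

-1

Orbit of 264 under x↦110x: [264, 228, 41, 51, 122, 43, 271]… (length divides ord_343(110)).
4 cycles of lengths [294, 42, 6, 1].
4 cycles on 343: each ℓ→(−1)^(ℓ−1), product (−1)^339 = -1.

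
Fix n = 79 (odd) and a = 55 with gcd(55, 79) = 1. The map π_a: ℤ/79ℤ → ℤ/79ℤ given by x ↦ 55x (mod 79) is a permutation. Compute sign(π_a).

+1

Trace 1: π^k(1) = [1, 55, 23] for k=0..2.
Decompose π into cycles: lengths [3, 3, 3, 3, 3, 3, 3, 3, 3, 3, 3, 3, 3, 3, 3, 3, 3, 3, 3, 3, 3, 3, 3, 3, 3, 3, 1] (27 cycles, including the fixed point 0).
Σ(ℓ_i−1) = 79−27 = 52; sign = (−1)^52 = +1.
The Jacobi symbol (55|79) = +1 (Zolotarev) agrees.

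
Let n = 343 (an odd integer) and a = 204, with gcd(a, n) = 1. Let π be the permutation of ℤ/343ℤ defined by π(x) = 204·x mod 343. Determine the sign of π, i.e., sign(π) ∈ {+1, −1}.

Start at x=155: 155 → 64 → 22 → 29 → 85 → 190 → 1 → … (one orbit).
π_204 has 19 disjoint cycles with lengths [49, 49, 49, 49, 49, 49, 7, 7, 7, 7, 7, 7, 1, 1, 1, 1, 1, 1, 1] on {0,…,342}.
With 19 cycles on 343 points, sign = (−1)^{343−19} = +1.
(204|343)_J = +1 (Zolotarev's lemma cross-check).

+1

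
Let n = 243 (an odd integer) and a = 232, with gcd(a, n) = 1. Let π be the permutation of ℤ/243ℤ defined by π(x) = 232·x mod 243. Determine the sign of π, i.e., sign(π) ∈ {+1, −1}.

Trace 10: π^k(10) = [10, 133, 238, 55, 124, 94, 181] for k=0..6.
11 cycles of lengths [81, 81, 27, 27, 9, 9, 3, 3, 1, 1, 1].
243 − 11 = 232 transpositions; sign(π) = (−1)^232 = +1.
(232|243)_J = +1 (Zolotarev's lemma cross-check).

+1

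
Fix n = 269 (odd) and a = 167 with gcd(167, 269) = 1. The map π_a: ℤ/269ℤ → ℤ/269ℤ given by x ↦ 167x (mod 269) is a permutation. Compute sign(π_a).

-1

Start at x=75: 75 → 151 → 200 → 44 → 85 → 207 → 137 → … (one orbit).
Cycle type of π: 268 + 1; total 2 cycles.
n − c = 269 − 2 = 267; sign = (−1)^267 = -1.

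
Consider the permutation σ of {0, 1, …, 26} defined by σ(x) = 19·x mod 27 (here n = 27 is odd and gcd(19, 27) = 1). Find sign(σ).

Orbit of 19 under x↦19x: [19, 10, 1]… (length divides ord_27(19)).
15 cycles of lengths [3, 3, 3, 3, 3, 3, 1, 1, 1, 1, 1, 1, 1, 1, 1].
sign(π) = (−1)^{n − #cycles} = (−1)^{27−15} = (−1)^12 = +1.

+1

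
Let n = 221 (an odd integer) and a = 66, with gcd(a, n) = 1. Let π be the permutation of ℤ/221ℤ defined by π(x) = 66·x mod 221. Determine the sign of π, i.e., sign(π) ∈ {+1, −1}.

+1

Start at x=1: 1 → 66 → 157 → 196 → 118 → 53 → 183 → … (one orbit).
π_66 has 39 disjoint cycles with lengths [8, 8, 8, 8, 8, 8, 8, 8, 8, 8, 8, 8, 8, 8, 8, 8, 8, 8, 8, 8, 8, 8, 8, 8, 8, 8, 1, 1, 1, 1, 1, 1, 1, 1, 1, 1, 1, 1, 1] on {0,…,220}.
n − c = 221 − 39 = 182; sign = (−1)^182 = +1.
Check: (66/221) = +1 by Zolotarev.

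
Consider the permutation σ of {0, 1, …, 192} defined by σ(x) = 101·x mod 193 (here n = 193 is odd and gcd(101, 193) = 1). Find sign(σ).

+1

Orbit of 83 under x↦101x: [83, 84, 185, 157, 31, 43, 97]… (length divides ord_193(101)).
π_101 has 3 disjoint cycles with lengths [96, 96, 1] on {0,…,192}.
3 cycles on 193: each ℓ→(−1)^(ℓ−1), product (−1)^190 = +1.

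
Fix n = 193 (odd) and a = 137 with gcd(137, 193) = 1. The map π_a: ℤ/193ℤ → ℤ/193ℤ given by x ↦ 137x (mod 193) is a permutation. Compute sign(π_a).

Start at x=150: 150 → 92 → 59 → 170 → 130 → 54 → 64 → … (one orbit).
π_137 has 3 disjoint cycles with lengths [96, 96, 1] on {0,…,192}.
n − c = 193 − 3 = 190; sign = (−1)^190 = +1.

+1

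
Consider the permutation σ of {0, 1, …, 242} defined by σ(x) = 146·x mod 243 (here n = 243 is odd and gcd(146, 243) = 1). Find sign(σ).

-1

Orbit of 116 under x↦146x: [116, 169, 131, 172, 83, 211, 188]… (length divides ord_243(146)).
Cycle type of π: 162 + 54 + 18 + 6 + 2 + 1; total 6 cycles.
6 cycles on 243: each ℓ→(−1)^(ℓ−1), product (−1)^237 = -1.
Check: (146/243) = -1 by Zolotarev.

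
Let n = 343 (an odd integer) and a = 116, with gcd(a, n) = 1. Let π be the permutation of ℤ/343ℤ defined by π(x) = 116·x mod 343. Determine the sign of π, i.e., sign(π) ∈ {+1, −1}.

+1

Orbit of 50 under x↦116x: [50, 312, 177, 295, 263, 324, 197]… (length divides ord_343(116)).
π_116 has 31 disjoint cycles with lengths [21, 21, 21, 21, 21, 21, 21, 21, 21, 21, 21, 21, 21, 21, 3, 3, 3, 3, 3, 3, 3, 3, 3, 3, 3, 3, 3, 3, 3, 3, 1] on {0,…,342}.
n − c = 343 − 31 = 312; sign = (−1)^312 = +1.
(116|343)_J = +1 (Zolotarev's lemma cross-check).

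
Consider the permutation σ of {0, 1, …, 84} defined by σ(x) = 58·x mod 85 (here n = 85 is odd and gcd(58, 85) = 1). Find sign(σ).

Orbit of 28 under x↦58x: [28, 9, 12, 16, 78, 19, 82]… (length divides ord_85(58)).
π_58 has 7 disjoint cycles with lengths [16, 16, 16, 16, 16, 4, 1] on {0,…,84}.
n − c = 85 − 7 = 78; sign = (−1)^78 = +1.
Via Zolotarev, sign(π_{58}) = (58|85) = +1.

+1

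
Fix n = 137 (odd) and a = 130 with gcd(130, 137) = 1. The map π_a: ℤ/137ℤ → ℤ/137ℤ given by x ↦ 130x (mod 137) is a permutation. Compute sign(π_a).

+1

Trace 56: π^k(56) = [56, 19, 4, 109, 59, 135, 14] for k=0..6.
Decompose π into cycles: lengths [68, 68, 1] (3 cycles, including the fixed point 0).
137 − 3 = 134 transpositions; sign(π) = (−1)^134 = +1.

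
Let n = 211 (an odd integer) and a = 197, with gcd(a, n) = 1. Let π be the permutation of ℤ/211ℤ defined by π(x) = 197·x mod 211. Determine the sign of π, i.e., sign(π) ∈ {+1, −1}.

-1

Trace 196: π^k(196) = [196, 210, 14, 15, 1, 197] for k=0..5.
Cycle lengths of π_197 on ℤ/211ℤ: [6, 6, 6, 6, 6, 6, 6, 6, 6, 6, 6, 6, 6, 6, 6, 6, 6, 6, 6, 6, 6, 6, 6, 6, 6, 6, 6, 6, 6, 6, 6, 6, 6, 6, 6, 1]; 36 cycles in total.
n − c = 211 − 36 = 175; sign = (−1)^175 = -1.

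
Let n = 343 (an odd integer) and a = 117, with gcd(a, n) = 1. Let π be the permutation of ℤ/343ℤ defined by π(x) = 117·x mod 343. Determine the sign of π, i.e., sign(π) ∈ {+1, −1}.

-1

Trace 227: π^k(227) = [227, 148, 166, 214, 342, 226, 31] for k=0..6.
Decompose π into cycles: lengths [42, 42, 42, 42, 42, 42, 42, 6, 6, 6, 6, 6, 6, 6, 6, 1] (16 cycles, including the fixed point 0).
Σ(ℓ_i−1) = 343−16 = 327; sign = (−1)^327 = -1.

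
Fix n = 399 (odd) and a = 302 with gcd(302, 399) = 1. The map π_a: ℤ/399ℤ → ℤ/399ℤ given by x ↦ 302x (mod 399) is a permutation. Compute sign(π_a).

Trace 365: π^k(365) = [365, 106, 92, 253, 197, 43, 218] for k=0..6.
The orbit structure of x ↦ 302x mod 399: 42 orbits of sizes [18, 18, 18, 18, 18, 18, 18, 18, 18, 18, 18, 18, 18, 18, 9, 9, 9, 9, 9, 9, 9, 9, 9, 9, 9, 9, 9, 9, 2, 2, 2, 2, 2, 2, 2, 1, 1, 1, 1, 1, 1, 1].
n − c = 399 − 42 = 357; sign = (−1)^357 = -1.
(302|399)_J = -1 (Zolotarev's lemma cross-check).

-1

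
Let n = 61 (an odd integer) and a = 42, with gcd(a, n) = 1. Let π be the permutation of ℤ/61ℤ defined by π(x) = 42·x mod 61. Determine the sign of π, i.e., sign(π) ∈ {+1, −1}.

Orbit of 34 under x↦42x: [34, 25, 13, 58, 57, 15, 20]… (length divides ord_61(42)).
π_42 has 5 disjoint cycles with lengths [15, 15, 15, 15, 1] on {0,…,60}.
n − c = 61 − 5 = 56; sign = (−1)^56 = +1.
Zolotarev: (42|61) = +1, matching the cycle-count sign.

+1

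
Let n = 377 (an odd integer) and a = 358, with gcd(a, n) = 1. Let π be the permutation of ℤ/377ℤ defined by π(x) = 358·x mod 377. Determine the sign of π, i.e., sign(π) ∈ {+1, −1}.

Orbit of 253 under x↦358x: [253, 94, 99, 4, 301, 313, 85]… (length divides ord_377(358)).
Cycle type of π: 84×4 + 28 + 12 + 1; total 7 cycles.
377 − 7 = 370 transpositions; sign(π) = (−1)^370 = +1.

+1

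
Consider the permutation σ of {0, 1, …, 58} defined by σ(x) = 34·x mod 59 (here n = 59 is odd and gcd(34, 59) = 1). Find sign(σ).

-1

Orbit of 12 under x↦34x: [12, 54, 7, 2, 9, 11, 20]… (length divides ord_59(34)).
Cycle type of π: 58 + 1; total 2 cycles.
sign(π) = (−1)^{n − #cycles} = (−1)^{59−2} = (−1)^57 = -1.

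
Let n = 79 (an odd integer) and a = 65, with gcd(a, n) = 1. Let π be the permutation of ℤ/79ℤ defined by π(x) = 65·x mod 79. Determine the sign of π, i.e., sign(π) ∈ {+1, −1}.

+1

Trace 52: π^k(52) = [52, 62, 1, 65, 38, 21, 22] for k=0..6.
Decompose π into cycles: lengths [13, 13, 13, 13, 13, 13, 1] (7 cycles, including the fixed point 0).
sign(π) = (−1)^{n − #cycles} = (−1)^{79−7} = (−1)^72 = +1.
(65|79)_J = +1 (Zolotarev's lemma cross-check).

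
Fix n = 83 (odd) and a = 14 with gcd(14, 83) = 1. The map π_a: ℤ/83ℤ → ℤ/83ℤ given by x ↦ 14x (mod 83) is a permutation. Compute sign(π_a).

-1

Start at x=16: 16 → 58 → 65 → 80 → 41 → 76 → 68 → … (one orbit).
The orbit structure of x ↦ 14x mod 83: 2 orbits of sizes [82, 1].
83 − 2 = 81 transpositions; sign(π) = (−1)^81 = -1.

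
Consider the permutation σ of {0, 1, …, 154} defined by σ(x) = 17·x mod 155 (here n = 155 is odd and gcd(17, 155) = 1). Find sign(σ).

Orbit of 3 under x↦17x: [3, 51, 92, 14, 83, 16, 117]… (length divides ord_155(17)).
Cycle lengths of π_17 on ℤ/155ℤ: [60, 60, 30, 4, 1]; 5 cycles in total.
n − c = 155 − 5 = 150; sign = (−1)^150 = +1.
Via Zolotarev, sign(π_{17}) = (17|155) = +1.

+1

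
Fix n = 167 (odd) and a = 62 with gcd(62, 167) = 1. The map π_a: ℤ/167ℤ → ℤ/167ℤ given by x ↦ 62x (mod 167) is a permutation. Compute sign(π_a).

+1

Orbit of 57 under x↦62x: [57, 27, 4, 81, 12, 76, 36]… (length divides ord_167(62)).
Decompose π into cycles: lengths [83, 83, 1] (3 cycles, including the fixed point 0).
Σ(ℓ_i−1) = 167−3 = 164; sign = (−1)^164 = +1.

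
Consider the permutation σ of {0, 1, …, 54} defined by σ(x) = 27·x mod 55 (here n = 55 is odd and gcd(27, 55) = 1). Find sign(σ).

Orbit of 38 under x↦27x: [38, 36, 37, 9, 23, 16, 47]… (length divides ord_55(27)).
Cycle type of π: 20×2 + 5×2 + 4 + 1; total 6 cycles.
Σ(ℓ_i−1) = 55−6 = 49; sign = (−1)^49 = -1.

-1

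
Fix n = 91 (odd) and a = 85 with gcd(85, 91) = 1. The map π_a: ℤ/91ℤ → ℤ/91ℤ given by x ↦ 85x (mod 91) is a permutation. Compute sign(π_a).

Start at x=71: 71 → 29 → 8 → 43 → 15 → 1 → 85 → … (one orbit).
Decompose π into cycles: lengths [12, 12, 12, 12, 12, 12, 12, 1, 1, 1, 1, 1, 1, 1] (14 cycles, including the fixed point 0).
14 cycles on 91: each ℓ→(−1)^(ℓ−1), product (−1)^77 = -1.
Via Zolotarev, sign(π_{85}) = (85|91) = -1.

-1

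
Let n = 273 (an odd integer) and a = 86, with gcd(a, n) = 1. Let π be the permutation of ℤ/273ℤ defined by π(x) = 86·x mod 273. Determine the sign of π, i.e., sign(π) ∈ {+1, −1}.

Orbit of 142 under x↦86x: [142, 200, 1, 86, 25, 239, 79]… (length divides ord_273(86)).
Cycle lengths of π_86 on ℤ/273ℤ: [12, 12, 12, 12, 12, 12, 12, 12, 12, 12, 12, 12, 12, 12, 12, 12, 12, 12, 6, 6, 4, 4, 4, 4, 4, 4, 4, 4, 4, 3, 3, 2, 1]; 33 cycles in total.
Σ(ℓ_i−1) = 273−33 = 240; sign = (−1)^240 = +1.

+1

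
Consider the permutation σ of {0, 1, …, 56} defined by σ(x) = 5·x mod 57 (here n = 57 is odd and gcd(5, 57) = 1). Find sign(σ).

Orbit of 11 under x↦5x: [11, 55, 47, 7, 35, 4, 20]… (length divides ord_57(5)).
6 cycles of lengths [18, 18, 9, 9, 2, 1].
n − c = 57 − 6 = 51; sign = (−1)^51 = -1.
(5|57)_J = -1 (Zolotarev's lemma cross-check).

-1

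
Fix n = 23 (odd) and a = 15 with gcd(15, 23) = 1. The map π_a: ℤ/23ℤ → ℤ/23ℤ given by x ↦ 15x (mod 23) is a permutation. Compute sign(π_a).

Orbit of 14 under x↦15x: [14, 3, 22, 8, 5, 6, 21]… (length divides ord_23(15)).
π_15 has 2 disjoint cycles with lengths [22, 1] on {0,…,22}.
Σ(ℓ_i−1) = 23−2 = 21; sign = (−1)^21 = -1.

-1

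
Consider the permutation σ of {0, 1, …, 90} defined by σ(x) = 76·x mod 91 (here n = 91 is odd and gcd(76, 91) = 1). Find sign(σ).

+1

Orbit of 43 under x↦76x: [43, 83, 29, 20, 64, 41, 22]… (length divides ord_91(76)).
Cycle type of π: 12×7 + 2×3 + 1; total 11 cycles.
91 − 11 = 80 transpositions; sign(π) = (−1)^80 = +1.
(76|91)_J = +1 (Zolotarev's lemma cross-check).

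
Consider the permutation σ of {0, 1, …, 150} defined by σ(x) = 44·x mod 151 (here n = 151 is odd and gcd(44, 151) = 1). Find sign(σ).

+1

Start at x=94: 94 → 59 → 29 → 68 → 123 → 127 → 1 → … (one orbit).
Cycle type of π: 25×6 + 1; total 7 cycles.
With 7 cycles on 151 points, sign = (−1)^{151−7} = +1.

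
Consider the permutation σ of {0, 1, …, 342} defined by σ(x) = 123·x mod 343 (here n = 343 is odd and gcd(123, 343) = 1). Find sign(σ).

+1

Trace 151: π^k(151) = [151, 51, 99, 172, 233, 190, 46] for k=0..6.
Cycle type of π: 147×2 + 21×2 + 3×2 + 1; total 7 cycles.
n − c = 343 − 7 = 336; sign = (−1)^336 = +1.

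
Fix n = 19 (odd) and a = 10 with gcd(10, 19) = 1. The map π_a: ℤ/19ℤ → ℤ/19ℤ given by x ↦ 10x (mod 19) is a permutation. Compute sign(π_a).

Orbit of 3 under x↦10x: [3, 11, 15, 17, 18, 9, 14]… (length divides ord_19(10)).
2 cycles of lengths [18, 1].
Σ(ℓ_i−1) = 19−2 = 17; sign = (−1)^17 = -1.

-1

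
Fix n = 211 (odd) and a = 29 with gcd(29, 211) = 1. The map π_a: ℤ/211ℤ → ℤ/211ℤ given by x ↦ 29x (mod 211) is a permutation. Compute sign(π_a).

-1

Orbit of 43 under x↦29x: [43, 192, 82, 57, 176, 40, 105]… (length divides ord_211(29)).
Cycle type of π: 210 + 1; total 2 cycles.
2 cycles on 211: each ℓ→(−1)^(ℓ−1), product (−1)^209 = -1.
Check: (29/211) = -1 by Zolotarev.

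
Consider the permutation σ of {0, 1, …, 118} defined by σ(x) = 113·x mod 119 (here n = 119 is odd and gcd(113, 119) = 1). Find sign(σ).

Start at x=99: 99 → 1 → 113 → 36 → 22 → 106 → 78 → … (one orbit).
Cycle lengths of π_113 on ℤ/119ℤ: [16, 16, 16, 16, 16, 16, 16, 1, 1, 1, 1, 1, 1, 1]; 14 cycles in total.
14 cycles on 119: each ℓ→(−1)^(ℓ−1), product (−1)^105 = -1.
(113|119)_J = -1 (Zolotarev's lemma cross-check).

-1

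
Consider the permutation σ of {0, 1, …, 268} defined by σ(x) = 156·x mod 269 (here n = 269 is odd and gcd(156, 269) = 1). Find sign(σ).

Orbit of 48 under x↦156x: [48, 225, 130, 105, 240, 49, 112]… (length divides ord_269(156)).
Decompose π into cycles: lengths [268, 1] (2 cycles, including the fixed point 0).
sign(π) = (−1)^{n − #cycles} = (−1)^{269−2} = (−1)^267 = -1.

-1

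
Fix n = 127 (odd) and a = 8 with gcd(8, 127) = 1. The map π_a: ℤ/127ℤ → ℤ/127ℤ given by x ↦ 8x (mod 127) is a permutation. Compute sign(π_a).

Start at x=8: 8 → 64 → 4 → 32 → 2 → 16 → 1 → 8 (one orbit).
The orbit structure of x ↦ 8x mod 127: 19 orbits of sizes [7, 7, 7, 7, 7, 7, 7, 7, 7, 7, 7, 7, 7, 7, 7, 7, 7, 7, 1].
With 19 cycles on 127 points, sign = (−1)^{127−19} = +1.
Check: (8/127) = +1 by Zolotarev.

+1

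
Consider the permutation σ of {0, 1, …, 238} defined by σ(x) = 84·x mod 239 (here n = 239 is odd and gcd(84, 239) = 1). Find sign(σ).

-1

Trace 101: π^k(101) = [101, 119, 197, 57, 8, 194, 44] for k=0..6.
2 cycles of lengths [238, 1].
2 cycles on 239: each ℓ→(−1)^(ℓ−1), product (−1)^237 = -1.
(84|239)_J = -1 (Zolotarev's lemma cross-check).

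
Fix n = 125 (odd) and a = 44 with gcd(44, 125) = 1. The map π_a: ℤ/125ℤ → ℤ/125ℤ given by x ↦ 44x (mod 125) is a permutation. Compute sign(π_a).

Trace 116: π^k(116) = [116, 104, 76, 94, 11, 109, 46] for k=0..6.
Cycle type of π: 50×2 + 10×2 + 2×2 + 1; total 7 cycles.
n − c = 125 − 7 = 118; sign = (−1)^118 = +1.

+1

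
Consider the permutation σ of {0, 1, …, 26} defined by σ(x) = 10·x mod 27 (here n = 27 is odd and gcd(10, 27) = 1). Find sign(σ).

+1

Orbit of 19 under x↦10x: [19, 1, 10]… (length divides ord_27(10)).
π_10 has 15 disjoint cycles with lengths [3, 3, 3, 3, 3, 3, 1, 1, 1, 1, 1, 1, 1, 1, 1] on {0,…,26}.
Σ(ℓ_i−1) = 27−15 = 12; sign = (−1)^12 = +1.
(10|27)_J = +1 (Zolotarev's lemma cross-check).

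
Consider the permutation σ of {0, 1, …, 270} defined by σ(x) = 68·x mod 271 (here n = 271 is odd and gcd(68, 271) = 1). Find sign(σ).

Start at x=151: 151 → 241 → 128 → 32 → 8 → 2 → 136 → … (one orbit).
Cycle lengths of π_68 on ℤ/271ℤ: [135, 135, 1]; 3 cycles in total.
Σ(ℓ_i−1) = 271−3 = 268; sign = (−1)^268 = +1.

+1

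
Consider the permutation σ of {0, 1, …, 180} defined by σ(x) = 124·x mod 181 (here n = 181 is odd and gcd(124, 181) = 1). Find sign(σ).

-1

Trace 172: π^k(172) = [172, 151, 81, 89, 176, 104, 45] for k=0..6.
Cycle type of π: 180 + 1; total 2 cycles.
181 − 2 = 179 transpositions; sign(π) = (−1)^179 = -1.
Check: (124/181) = -1 by Zolotarev.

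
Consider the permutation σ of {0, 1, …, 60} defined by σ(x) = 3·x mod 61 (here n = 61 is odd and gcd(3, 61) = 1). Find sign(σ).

+1

Start at x=58: 58 → 52 → 34 → 41 → 1 → 3 → 9 → … (one orbit).
Cycle lengths of π_3 on ℤ/61ℤ: [10, 10, 10, 10, 10, 10, 1]; 7 cycles in total.
n − c = 61 − 7 = 54; sign = (−1)^54 = +1.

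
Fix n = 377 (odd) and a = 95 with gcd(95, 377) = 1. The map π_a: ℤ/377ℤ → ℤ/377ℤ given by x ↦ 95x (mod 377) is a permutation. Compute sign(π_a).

Start at x=256: 256 → 192 → 144 → 108 → 81 → 155 → 22 → … (one orbit).
8 cycles of lengths [84, 84, 84, 84, 28, 6, 6, 1].
sign(π) = (−1)^{n − #cycles} = (−1)^{377−8} = (−1)^369 = -1.

-1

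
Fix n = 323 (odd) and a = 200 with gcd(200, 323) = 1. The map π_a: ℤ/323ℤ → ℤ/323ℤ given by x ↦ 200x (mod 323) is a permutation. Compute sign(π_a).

-1

Trace 35: π^k(35) = [35, 217, 118, 21, 1, 200, 271] for k=0..6.
Decompose π into cycles: lengths [36, 36, 36, 36, 36, 36, 36, 36, 18, 4, 4, 4, 4, 1] (14 cycles, including the fixed point 0).
With 14 cycles on 323 points, sign = (−1)^{323−14} = -1.
Zolotarev: (200|323) = -1, matching the cycle-count sign.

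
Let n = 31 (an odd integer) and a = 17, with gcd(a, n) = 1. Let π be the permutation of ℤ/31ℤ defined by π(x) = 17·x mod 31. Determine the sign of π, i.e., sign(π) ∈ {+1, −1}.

-1

Trace 29: π^k(29) = [29, 28, 11, 1, 17, 10, 15] for k=0..6.
Cycle lengths of π_17 on ℤ/31ℤ: [30, 1]; 2 cycles in total.
n − c = 31 − 2 = 29; sign = (−1)^29 = -1.
(17|31)_J = -1 (Zolotarev's lemma cross-check).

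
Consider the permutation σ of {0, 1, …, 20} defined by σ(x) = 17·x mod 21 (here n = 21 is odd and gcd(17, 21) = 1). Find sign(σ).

Start at x=1: 1 → 17 → 16 → 20 → 4 → 5 → 1 (one orbit).
Cycle lengths of π_17 on ℤ/21ℤ: [6, 6, 6, 2, 1]; 5 cycles in total.
Σ(ℓ_i−1) = 21−5 = 16; sign = (−1)^16 = +1.

+1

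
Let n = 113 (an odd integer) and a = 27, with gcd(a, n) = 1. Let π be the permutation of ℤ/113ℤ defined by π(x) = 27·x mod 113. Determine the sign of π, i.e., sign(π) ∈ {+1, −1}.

-1

Start at x=6: 6 → 49 → 80 → 13 → 12 → 98 → 47 → … (one orbit).
2 cycles of lengths [112, 1].
Σ(ℓ_i−1) = 113−2 = 111; sign = (−1)^111 = -1.
Via Zolotarev, sign(π_{27}) = (27|113) = -1.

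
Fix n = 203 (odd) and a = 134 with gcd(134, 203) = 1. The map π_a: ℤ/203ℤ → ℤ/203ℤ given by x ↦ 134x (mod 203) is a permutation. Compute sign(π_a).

-1

Orbit of 134 under x↦134x: [134, 92, 148, 141, 15, 183, 162]… (length divides ord_203(134)).
π_134 has 14 disjoint cycles with lengths [28, 28, 28, 28, 28, 28, 28, 1, 1, 1, 1, 1, 1, 1] on {0,…,202}.
14 cycles on 203: each ℓ→(−1)^(ℓ−1), product (−1)^189 = -1.
(134|203)_J = -1 (Zolotarev's lemma cross-check).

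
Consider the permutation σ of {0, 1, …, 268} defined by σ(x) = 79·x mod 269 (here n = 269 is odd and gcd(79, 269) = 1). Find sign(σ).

+1

Start at x=89: 89 → 37 → 233 → 115 → 208 → 23 → 203 → … (one orbit).
Decompose π into cycles: lengths [134, 134, 1] (3 cycles, including the fixed point 0).
sign(π) = (−1)^{n − #cycles} = (−1)^{269−3} = (−1)^266 = +1.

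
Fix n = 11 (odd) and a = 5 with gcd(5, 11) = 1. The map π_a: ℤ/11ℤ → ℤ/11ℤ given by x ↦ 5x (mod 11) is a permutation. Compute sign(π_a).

Trace 3: π^k(3) = [3, 4, 9, 1, 5] for k=0..4.
Cycle type of π: 5×2 + 1; total 3 cycles.
With 3 cycles on 11 points, sign = (−1)^{11−3} = +1.
Zolotarev: (5|11) = +1, matching the cycle-count sign.

+1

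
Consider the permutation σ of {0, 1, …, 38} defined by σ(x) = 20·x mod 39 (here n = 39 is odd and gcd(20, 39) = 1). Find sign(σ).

Trace 4: π^k(4) = [4, 2, 1, 20, 10, 5, 22] for k=0..6.
Cycle lengths of π_20 on ℤ/39ℤ: [12, 12, 12, 2, 1]; 5 cycles in total.
5 cycles on 39: each ℓ→(−1)^(ℓ−1), product (−1)^34 = +1.
The Jacobi symbol (20|39) = +1 (Zolotarev) agrees.

+1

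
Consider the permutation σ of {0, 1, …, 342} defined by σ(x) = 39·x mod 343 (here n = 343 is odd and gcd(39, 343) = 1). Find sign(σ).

Orbit of 219 under x↦39x: [219, 309, 46, 79, 337, 109, 135]… (length divides ord_343(39)).
Decompose π into cycles: lengths [147, 147, 21, 21, 3, 3, 1] (7 cycles, including the fixed point 0).
sign(π) = (−1)^{n − #cycles} = (−1)^{343−7} = (−1)^336 = +1.
Check: (39/343) = +1 by Zolotarev.

+1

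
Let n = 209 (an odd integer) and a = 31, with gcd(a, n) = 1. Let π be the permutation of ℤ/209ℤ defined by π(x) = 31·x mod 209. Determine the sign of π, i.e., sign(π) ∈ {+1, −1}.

-1

Trace 202: π^k(202) = [202, 201, 170, 45, 141, 191, 69] for k=0..6.
Cycle type of π: 30×6 + 6×3 + 5×2 + 1; total 12 cycles.
12 cycles on 209: each ℓ→(−1)^(ℓ−1), product (−1)^197 = -1.
Via Zolotarev, sign(π_{31}) = (31|209) = -1.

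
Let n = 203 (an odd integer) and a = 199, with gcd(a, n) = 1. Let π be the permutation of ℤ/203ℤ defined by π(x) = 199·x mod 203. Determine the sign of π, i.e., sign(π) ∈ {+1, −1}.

Trace 20: π^k(20) = [20, 123, 117, 141, 45, 23, 111] for k=0..6.
Cycle lengths of π_199 on ℤ/203ℤ: [42, 42, 42, 42, 7, 7, 7, 7, 6, 1]; 10 cycles in total.
Σ(ℓ_i−1) = 203−10 = 193; sign = (−1)^193 = -1.
Zolotarev: (199|203) = -1, matching the cycle-count sign.

-1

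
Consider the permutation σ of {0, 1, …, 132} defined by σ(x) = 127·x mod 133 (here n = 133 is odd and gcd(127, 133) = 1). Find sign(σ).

Trace 50: π^k(50) = [50, 99, 71, 106, 29, 92, 113] for k=0..6.
π_127 has 14 disjoint cycles with lengths [18, 18, 18, 18, 18, 18, 18, 1, 1, 1, 1, 1, 1, 1] on {0,…,132}.
With 14 cycles on 133 points, sign = (−1)^{133−14} = -1.
The Jacobi symbol (127|133) = -1 (Zolotarev) agrees.

-1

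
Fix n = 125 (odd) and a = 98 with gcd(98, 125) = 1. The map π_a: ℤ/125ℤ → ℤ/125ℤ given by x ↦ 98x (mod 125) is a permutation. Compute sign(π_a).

-1

Orbit of 72 under x↦98x: [72, 56, 113, 74, 2, 71, 83]… (length divides ord_125(98)).
Decompose π into cycles: lengths [100, 20, 4, 1] (4 cycles, including the fixed point 0).
4 cycles on 125: each ℓ→(−1)^(ℓ−1), product (−1)^121 = -1.
The Jacobi symbol (98|125) = -1 (Zolotarev) agrees.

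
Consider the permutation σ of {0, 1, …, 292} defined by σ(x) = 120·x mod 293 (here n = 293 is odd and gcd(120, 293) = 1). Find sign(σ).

-1

Start at x=226: 226 → 164 → 49 → 20 → 56 → 274 → 64 → … (one orbit).
Cycle type of π: 292 + 1; total 2 cycles.
n − c = 293 − 2 = 291; sign = (−1)^291 = -1.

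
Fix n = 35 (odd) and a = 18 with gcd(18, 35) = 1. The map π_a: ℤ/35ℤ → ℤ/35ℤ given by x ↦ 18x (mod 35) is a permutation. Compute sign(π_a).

Trace 29: π^k(29) = [29, 32, 16, 8, 4, 2, 1] for k=0..6.
The orbit structure of x ↦ 18x mod 35: 6 orbits of sizes [12, 12, 4, 3, 3, 1].
With 6 cycles on 35 points, sign = (−1)^{35−6} = -1.
Check: (18/35) = -1 by Zolotarev.

-1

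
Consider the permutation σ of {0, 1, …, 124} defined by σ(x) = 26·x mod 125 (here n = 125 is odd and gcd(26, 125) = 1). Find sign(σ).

+1

Trace 26: π^k(26) = [26, 51, 76, 101, 1] for k=0..4.
π_26 has 45 disjoint cycles with lengths [5, 5, 5, 5, 5, 5, 5, 5, 5, 5, 5, 5, 5, 5, 5, 5, 5, 5, 5, 5, 1, 1, 1, 1, 1, 1, 1, 1, 1, 1, 1, 1, 1, 1, 1, 1, 1, 1, 1, 1, 1, 1, 1, 1, 1] on {0,…,124}.
125 − 45 = 80 transpositions; sign(π) = (−1)^80 = +1.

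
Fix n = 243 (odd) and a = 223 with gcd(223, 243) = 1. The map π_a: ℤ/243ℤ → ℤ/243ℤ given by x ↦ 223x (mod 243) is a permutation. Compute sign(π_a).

Trace 34: π^k(34) = [34, 49, 235, 160, 202, 91, 124] for k=0..6.
Cycle lengths of π_223 on ℤ/243ℤ: [81, 81, 27, 27, 9, 9, 3, 3, 1, 1, 1]; 11 cycles in total.
11 cycles on 243: each ℓ→(−1)^(ℓ−1), product (−1)^232 = +1.
Via Zolotarev, sign(π_{223}) = (223|243) = +1.

+1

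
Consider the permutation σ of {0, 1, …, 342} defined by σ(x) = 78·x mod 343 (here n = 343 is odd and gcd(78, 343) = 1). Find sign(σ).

+1

Orbit of 1 under x↦78x: [1, 78, 253, 183, 211, 337, 218]… (length divides ord_343(78)).
Cycle type of π: 49×6 + 7×6 + 1×7; total 19 cycles.
n − c = 343 − 19 = 324; sign = (−1)^324 = +1.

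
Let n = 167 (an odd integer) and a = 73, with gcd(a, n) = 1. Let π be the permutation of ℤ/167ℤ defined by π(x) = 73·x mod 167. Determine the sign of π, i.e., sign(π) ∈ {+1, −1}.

Start at x=48: 48 → 164 → 115 → 45 → 112 → 160 → 157 → … (one orbit).
Decompose π into cycles: lengths [166, 1] (2 cycles, including the fixed point 0).
167 − 2 = 165 transpositions; sign(π) = (−1)^165 = -1.
(73|167)_J = -1 (Zolotarev's lemma cross-check).

-1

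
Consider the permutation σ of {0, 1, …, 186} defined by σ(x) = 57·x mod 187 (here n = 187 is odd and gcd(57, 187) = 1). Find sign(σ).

+1

Start at x=135: 135 → 28 → 100 → 90 → 81 → 129 → 60 → … (one orbit).
5 cycles of lengths [80, 80, 16, 10, 1].
With 5 cycles on 187 points, sign = (−1)^{187−5} = +1.
Check: (57/187) = +1 by Zolotarev.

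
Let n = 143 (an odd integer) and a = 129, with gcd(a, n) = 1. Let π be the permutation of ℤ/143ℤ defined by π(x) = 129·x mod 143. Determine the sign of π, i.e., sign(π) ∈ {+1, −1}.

Start at x=14: 14 → 90 → 27 → 51 → 1 → 129 → 53 → … (one orbit).
Cycle type of π: 10×13 + 2×6 + 1; total 20 cycles.
sign(π) = (−1)^{n − #cycles} = (−1)^{143−20} = (−1)^123 = -1.

-1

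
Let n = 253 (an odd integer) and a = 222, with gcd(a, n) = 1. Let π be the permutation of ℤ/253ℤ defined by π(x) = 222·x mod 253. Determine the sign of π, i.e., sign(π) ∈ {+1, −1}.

+1

Trace 76: π^k(76) = [76, 174, 172, 234, 83, 210, 68] for k=0..6.
Cycle type of π: 110×2 + 22 + 10 + 1; total 5 cycles.
253 − 5 = 248 transpositions; sign(π) = (−1)^248 = +1.
The Jacobi symbol (222|253) = +1 (Zolotarev) agrees.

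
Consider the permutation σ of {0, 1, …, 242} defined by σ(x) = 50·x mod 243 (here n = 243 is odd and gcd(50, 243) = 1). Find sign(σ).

Trace 14: π^k(14) = [14, 214, 8, 157, 74, 55, 77] for k=0..6.
6 cycles of lengths [162, 54, 18, 6, 2, 1].
n − c = 243 − 6 = 237; sign = (−1)^237 = -1.
Via Zolotarev, sign(π_{50}) = (50|243) = -1.

-1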